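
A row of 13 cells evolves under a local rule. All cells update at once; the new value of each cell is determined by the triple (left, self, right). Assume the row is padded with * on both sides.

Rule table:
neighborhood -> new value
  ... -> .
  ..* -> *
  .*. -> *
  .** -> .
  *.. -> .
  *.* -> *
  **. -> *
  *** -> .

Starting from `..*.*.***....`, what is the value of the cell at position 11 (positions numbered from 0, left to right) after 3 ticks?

*

.*****..*...*
*....*.**..*.
*...***.*.***
position 11 holds *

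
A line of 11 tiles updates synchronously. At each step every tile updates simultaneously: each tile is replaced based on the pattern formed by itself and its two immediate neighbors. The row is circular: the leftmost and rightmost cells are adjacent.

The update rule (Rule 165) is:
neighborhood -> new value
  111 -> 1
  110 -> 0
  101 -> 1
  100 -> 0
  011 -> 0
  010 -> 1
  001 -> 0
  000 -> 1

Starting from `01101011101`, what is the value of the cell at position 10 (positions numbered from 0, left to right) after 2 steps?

1

10011101011
00001011101
position 10 holds 1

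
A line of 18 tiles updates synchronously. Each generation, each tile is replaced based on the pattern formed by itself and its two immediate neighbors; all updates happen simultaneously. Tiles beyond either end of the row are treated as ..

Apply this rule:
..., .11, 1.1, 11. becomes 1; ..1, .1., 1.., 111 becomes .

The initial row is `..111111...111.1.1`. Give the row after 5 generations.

1.1....1.1.1.11.1.
.1..11..1.1.1111..
....11...1.11..1.1
111.11.1..111...1.
1.11111...1.1.1...

1.11111...1.1.1...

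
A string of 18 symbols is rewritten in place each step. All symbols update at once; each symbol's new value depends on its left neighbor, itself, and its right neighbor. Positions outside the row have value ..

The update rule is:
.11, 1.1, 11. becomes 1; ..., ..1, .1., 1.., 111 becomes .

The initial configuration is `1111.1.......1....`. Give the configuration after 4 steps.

1..11.............
...11.............
...11.............  (fixed point — unchanged through step 4)

...11.............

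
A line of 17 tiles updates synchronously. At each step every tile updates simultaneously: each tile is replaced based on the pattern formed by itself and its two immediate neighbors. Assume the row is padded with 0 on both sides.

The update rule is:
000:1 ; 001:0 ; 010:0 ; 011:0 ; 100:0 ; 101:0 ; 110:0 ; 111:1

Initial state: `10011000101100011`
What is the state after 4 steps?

00100000000000011

00000010000001000
11111000111100011
01110010011001000
00100000000000011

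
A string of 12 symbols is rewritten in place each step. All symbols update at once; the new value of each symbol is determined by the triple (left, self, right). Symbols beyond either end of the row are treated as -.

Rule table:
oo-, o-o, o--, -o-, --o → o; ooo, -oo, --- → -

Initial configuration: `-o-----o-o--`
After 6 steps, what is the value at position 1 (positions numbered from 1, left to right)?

step 1: ooo---ooooo-
step 2: --oo-o----oo
step 3: -o-oooo--o-o
step 4: ooo---oooooo
step 5: --oo-o-----o
step 6: -o-oooo---oo
position 1 holds -

-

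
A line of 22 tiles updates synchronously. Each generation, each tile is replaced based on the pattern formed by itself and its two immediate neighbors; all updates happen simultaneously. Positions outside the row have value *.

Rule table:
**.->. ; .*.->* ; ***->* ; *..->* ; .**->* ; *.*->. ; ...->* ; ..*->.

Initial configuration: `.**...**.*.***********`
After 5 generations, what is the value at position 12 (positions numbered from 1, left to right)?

*

.*.**.*..*.***********
.*.*..**.*.***********
.*.**.*..*.***********  (repeats generation 1; period 2)
generation 5: .*.**.*..*.***********
position 12 holds *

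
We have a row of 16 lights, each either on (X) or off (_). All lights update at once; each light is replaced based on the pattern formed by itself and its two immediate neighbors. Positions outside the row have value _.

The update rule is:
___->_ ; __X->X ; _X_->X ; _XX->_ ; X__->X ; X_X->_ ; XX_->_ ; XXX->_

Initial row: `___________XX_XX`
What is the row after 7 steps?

__________X_____
_________XXX____
________X___X___
_______XXX_XXX__
______X_______X_
_____XXX_____XXX
____X___X___X___

____X___X___X___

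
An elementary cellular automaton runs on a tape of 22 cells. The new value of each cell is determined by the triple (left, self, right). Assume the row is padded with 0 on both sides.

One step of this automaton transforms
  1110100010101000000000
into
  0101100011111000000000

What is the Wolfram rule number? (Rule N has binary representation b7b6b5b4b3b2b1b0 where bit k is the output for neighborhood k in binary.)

164

position 1: 111 → 1  (bit 7 = 1)
position 2: 110 → 0  (bit 6 = 0)
position 3: 101 → 1  (bit 5 = 1)
position 5: 100 → 0  (bit 4 = 0)
position 0: 011 → 0  (bit 3 = 0)
position 4: 010 → 1  (bit 2 = 1)
position 7: 001 → 0  (bit 1 = 0)
position 6: 000 → 0  (bit 0 = 0)
bits b7..b0 = 10100100 = 164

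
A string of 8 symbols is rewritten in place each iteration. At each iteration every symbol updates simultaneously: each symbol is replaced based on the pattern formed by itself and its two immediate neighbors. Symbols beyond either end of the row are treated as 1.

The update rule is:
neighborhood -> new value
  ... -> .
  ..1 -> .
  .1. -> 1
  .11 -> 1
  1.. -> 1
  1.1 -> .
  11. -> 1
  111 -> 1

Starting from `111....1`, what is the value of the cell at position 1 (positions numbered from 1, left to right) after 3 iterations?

iteration 1: 1111...1
iteration 2: 11111..1
iteration 3: 111111.1
position 1 holds 1

1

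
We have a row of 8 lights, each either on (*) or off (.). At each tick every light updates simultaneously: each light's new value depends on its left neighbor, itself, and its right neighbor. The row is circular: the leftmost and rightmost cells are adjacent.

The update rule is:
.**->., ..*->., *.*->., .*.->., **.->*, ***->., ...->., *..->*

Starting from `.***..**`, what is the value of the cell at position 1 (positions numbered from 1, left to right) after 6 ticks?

*

...**..*
*...**..
.*...**.
..*...**
*..*...*
**..*...
position 1 holds *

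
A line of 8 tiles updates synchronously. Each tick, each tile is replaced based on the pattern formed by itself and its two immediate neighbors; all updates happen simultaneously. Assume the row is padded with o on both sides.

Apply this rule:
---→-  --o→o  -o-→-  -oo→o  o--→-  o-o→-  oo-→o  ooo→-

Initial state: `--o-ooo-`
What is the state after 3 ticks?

tick 1: -o--o-o-
tick 2: ---o----
tick 3: --o----o

--o----o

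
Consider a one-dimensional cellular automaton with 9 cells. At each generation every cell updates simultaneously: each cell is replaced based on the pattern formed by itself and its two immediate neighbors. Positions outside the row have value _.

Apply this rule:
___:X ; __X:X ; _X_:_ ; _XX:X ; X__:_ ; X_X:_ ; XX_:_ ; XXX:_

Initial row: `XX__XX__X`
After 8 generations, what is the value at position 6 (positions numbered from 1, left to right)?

X__XX__X_
__XX__X__
XXX__X__X
X___X__X_
__XX__X__  (repeats generation 2; period 3)
generation 8: __XX__X__
position 6 holds _

_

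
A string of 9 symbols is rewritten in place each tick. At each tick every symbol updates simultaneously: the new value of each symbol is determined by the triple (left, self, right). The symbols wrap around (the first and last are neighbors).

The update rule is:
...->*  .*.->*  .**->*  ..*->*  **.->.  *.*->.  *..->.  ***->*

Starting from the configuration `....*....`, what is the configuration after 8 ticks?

tick 1: *****.***
tick 2: ****..***
tick 3: ***..****
tick 4: **..*****
tick 5: *..******
tick 6: ..*******
tick 7: .*******.
tick 8: *******..

*******..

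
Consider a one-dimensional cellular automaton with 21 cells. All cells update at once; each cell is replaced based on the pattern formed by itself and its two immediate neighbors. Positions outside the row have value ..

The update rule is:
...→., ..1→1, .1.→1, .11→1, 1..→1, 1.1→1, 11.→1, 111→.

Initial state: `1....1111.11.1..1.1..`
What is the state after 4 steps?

step 1: 11..11..111111111111.
step 2: 111111111..........11
step 3: 1.......11........111
step 4: 11.....1111......11.1

11.....1111......11.1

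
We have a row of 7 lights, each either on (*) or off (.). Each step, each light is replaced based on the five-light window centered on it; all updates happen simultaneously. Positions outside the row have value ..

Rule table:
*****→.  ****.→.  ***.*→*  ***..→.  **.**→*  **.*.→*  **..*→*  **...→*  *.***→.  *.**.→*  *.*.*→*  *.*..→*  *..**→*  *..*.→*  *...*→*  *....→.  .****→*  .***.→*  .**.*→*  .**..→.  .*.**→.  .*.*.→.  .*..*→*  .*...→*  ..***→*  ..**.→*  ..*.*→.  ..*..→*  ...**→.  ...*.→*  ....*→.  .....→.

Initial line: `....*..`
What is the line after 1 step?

...***.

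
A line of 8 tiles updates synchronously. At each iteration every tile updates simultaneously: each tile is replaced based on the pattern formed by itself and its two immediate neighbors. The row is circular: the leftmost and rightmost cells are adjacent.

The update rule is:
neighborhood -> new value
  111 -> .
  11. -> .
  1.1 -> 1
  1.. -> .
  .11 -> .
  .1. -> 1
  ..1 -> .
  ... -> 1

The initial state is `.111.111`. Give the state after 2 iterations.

1...1...
1.1.1.1.

1.1.1.1.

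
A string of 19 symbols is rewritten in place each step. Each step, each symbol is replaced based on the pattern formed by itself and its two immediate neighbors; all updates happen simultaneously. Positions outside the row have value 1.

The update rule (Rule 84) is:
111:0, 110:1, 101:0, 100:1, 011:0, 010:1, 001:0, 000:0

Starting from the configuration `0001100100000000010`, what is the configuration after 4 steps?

1000110110000000010
1100010011000000010
0110011001100000010
0011001100110000010

0011001100110000010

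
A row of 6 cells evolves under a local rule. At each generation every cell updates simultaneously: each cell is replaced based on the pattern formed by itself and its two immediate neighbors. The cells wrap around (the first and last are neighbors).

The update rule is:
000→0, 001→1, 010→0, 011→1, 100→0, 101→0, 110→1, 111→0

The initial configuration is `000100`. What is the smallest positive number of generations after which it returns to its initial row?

001000
010000
100000
000001
000010
000100

6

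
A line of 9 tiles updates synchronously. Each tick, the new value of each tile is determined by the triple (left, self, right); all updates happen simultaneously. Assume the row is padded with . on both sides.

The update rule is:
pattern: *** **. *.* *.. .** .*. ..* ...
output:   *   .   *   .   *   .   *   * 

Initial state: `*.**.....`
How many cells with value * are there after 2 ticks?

6

.**..****
**..****.
count of *: 6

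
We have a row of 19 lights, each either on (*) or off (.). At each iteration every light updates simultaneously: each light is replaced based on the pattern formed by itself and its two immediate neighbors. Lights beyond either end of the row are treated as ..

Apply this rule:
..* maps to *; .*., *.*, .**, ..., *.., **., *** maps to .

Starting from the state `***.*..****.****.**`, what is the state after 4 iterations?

......*............
.....*.............
....*..............
...*...............

...*...............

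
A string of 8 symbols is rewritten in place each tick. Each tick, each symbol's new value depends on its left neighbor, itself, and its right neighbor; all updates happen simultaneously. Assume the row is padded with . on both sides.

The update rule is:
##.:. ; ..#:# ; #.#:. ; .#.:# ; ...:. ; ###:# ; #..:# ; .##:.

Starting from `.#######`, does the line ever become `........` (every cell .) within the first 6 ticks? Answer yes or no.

no

#.#####.
#..###.#
###.#..#
.#..####
####.##.
.##....#
tick 6 is .##....#, still not uniform .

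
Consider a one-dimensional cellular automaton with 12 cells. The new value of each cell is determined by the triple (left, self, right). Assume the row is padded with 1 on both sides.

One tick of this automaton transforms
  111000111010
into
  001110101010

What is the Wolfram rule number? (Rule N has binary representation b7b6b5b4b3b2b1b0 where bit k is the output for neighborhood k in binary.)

position 0: 111 → 0  (bit 7 = 0)
position 2: 110 → 1  (bit 6 = 1)
position 9: 101 → 0  (bit 5 = 0)
position 3: 100 → 1  (bit 4 = 1)
position 6: 011 → 1  (bit 3 = 1)
position 10: 010 → 1  (bit 2 = 1)
position 5: 001 → 0  (bit 1 = 0)
position 4: 000 → 1  (bit 0 = 1)
bits b7..b0 = 01011101 = 93

93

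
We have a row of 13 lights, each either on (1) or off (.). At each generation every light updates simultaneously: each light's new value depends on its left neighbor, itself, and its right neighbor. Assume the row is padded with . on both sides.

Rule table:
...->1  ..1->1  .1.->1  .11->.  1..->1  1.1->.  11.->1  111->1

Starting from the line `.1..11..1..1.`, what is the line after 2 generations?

1111.11111111
.111..1111111

.111..1111111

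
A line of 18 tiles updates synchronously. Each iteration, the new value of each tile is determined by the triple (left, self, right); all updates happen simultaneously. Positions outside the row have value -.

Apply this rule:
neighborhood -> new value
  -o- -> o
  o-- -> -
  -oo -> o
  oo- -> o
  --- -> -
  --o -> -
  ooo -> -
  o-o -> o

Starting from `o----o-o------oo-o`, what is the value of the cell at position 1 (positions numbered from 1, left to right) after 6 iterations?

o

o----ooo------oooo
o----o-o------o--o
o----ooo------o--o
o----o-o------o--o  (repeats iteration 2; period 2)
iteration 6: o----o-o------o--o
position 1 holds o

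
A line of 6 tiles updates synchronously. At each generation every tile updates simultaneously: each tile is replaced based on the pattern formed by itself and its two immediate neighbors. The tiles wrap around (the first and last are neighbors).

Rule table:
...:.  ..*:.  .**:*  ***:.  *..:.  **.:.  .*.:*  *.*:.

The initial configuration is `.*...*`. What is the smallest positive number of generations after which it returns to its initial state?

.*...*

1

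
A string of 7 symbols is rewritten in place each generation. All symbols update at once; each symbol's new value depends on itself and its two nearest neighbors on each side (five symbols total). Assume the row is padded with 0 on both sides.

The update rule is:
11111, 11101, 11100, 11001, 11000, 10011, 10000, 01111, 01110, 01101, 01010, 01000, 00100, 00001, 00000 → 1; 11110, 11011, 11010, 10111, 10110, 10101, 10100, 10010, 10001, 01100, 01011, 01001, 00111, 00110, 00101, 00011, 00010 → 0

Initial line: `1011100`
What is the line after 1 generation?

0001111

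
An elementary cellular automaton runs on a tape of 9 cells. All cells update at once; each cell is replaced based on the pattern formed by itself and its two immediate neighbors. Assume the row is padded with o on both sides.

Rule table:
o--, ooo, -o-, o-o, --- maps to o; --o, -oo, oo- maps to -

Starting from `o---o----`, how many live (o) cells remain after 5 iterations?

6

-oo-oooo-
o--o-oo-o
-o-oo--o-
ooo--o-oo
oo-o-oo-o
count of o: 6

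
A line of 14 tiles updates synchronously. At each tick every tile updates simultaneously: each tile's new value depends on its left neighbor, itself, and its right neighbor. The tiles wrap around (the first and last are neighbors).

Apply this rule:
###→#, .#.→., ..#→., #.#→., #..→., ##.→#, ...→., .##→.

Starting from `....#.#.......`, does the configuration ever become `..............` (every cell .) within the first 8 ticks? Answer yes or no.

yes

tick 1: ..............
all cells are . at tick 1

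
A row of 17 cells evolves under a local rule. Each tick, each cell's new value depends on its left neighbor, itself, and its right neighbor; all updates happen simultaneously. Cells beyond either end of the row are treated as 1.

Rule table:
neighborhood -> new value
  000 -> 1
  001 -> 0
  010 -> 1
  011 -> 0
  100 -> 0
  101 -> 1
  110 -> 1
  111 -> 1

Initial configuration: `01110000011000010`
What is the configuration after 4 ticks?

11110111010011011

10110111001011011
11011011001101101
11101101000110110
11110111010011011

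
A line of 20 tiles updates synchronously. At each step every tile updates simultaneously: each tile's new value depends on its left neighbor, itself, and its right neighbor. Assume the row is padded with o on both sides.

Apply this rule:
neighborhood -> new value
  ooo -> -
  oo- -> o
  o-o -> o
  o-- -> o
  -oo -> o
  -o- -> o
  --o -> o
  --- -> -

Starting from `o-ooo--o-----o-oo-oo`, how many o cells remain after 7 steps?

17

step 1: ooo-ooooo---ooooooo-
step 2: --ooo---oo-oo-----oo
step 3: ooo-oo-ooooooo---oo-
step 4: --oooooo-----oo-oooo
step 5: ooo----oo---ooooo---
step 6: --oo--oooo-oo---oo-o
step 7: ooooooo--ooooo-ooooo
count of o: 17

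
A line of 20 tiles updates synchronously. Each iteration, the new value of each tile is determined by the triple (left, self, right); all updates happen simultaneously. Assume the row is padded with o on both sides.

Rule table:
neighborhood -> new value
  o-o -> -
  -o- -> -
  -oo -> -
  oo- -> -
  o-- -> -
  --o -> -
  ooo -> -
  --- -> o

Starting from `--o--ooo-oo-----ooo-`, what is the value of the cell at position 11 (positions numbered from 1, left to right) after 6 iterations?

o

iteration 1: ------------ooo-----
iteration 2: -oooooooooo-----ooo-
iteration 3: ------------ooo-----  (repeats iteration 1; period 2)
iteration 6: -oooooooooo-----ooo-
position 11 holds o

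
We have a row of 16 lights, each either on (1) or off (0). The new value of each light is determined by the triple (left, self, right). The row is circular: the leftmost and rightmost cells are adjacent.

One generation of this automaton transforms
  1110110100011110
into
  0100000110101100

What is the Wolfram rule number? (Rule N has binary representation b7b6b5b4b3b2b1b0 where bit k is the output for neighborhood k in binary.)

position 1: 111 → 1  (bit 7 = 1)
position 2: 110 → 0  (bit 6 = 0)
position 3: 101 → 0  (bit 5 = 0)
position 8: 100 → 1  (bit 4 = 1)
position 0: 011 → 0  (bit 3 = 0)
position 7: 010 → 1  (bit 2 = 1)
position 10: 001 → 1  (bit 1 = 1)
position 9: 000 → 0  (bit 0 = 0)
bits b7..b0 = 10010110 = 150

150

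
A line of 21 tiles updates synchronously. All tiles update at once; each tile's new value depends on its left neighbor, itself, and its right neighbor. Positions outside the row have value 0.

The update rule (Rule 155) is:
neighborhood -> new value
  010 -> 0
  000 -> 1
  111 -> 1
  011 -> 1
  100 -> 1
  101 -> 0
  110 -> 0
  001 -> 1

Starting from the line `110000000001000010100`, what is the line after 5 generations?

101111111110111100011
001111111100111011110
111111111011110011101
111111110011101111000
111111101111001110111

111111101111001110111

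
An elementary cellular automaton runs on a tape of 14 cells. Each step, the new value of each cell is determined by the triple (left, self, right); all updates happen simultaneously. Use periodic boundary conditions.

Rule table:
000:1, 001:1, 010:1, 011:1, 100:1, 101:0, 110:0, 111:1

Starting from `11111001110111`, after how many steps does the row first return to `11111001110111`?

step 1: 11110111100111
step 2: 11100111011111
step 3: 11011110011111
step 4: 10011101111111
step 5: 01111001111111
step 6: 01110111111110
step 7: 11100111111101
step 8: 11011111111001
step 9: 10011111110111
step 10: 01111111100111
step 11: 01111111011110
step 12: 11111110011101
step 13: 11111101111001
step 14: 11111001110111

14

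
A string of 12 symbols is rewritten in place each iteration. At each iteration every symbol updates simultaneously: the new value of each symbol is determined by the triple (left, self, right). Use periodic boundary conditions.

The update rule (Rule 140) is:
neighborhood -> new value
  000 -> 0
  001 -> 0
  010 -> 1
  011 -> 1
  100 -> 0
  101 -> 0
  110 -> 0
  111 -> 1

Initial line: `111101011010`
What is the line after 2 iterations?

111001010010
110001010010

110001010010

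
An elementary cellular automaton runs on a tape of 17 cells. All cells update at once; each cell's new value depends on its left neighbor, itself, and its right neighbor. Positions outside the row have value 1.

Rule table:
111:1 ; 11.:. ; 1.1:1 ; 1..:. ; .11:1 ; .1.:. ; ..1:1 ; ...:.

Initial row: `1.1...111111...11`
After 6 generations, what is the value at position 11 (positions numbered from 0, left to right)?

.1...111111...111
1...111111...1111
...111111...11111
..111111...111111
.111111...1111111
111111...11111111
position 11 holds 1

1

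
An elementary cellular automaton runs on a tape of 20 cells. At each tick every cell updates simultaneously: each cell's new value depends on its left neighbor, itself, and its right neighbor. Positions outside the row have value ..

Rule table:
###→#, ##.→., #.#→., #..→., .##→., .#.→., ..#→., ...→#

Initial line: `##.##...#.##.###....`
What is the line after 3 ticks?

tick 1: ......#.......#..###
tick 2: #####...#####.....#.
tick 3: .###..#..###..###...

.###..#..###..###...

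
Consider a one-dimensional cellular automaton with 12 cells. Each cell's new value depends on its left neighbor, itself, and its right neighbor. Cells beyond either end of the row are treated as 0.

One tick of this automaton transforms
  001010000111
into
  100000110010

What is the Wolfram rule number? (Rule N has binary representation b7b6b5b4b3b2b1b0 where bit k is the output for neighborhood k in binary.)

position 10: 111 → 1  (bit 7 = 1)
position 11: 110 → 0  (bit 6 = 0)
position 3: 101 → 0  (bit 5 = 0)
position 5: 100 → 0  (bit 4 = 0)
position 9: 011 → 0  (bit 3 = 0)
position 2: 010 → 0  (bit 2 = 0)
position 1: 001 → 0  (bit 1 = 0)
position 0: 000 → 1  (bit 0 = 1)
bits b7..b0 = 10000001 = 129

129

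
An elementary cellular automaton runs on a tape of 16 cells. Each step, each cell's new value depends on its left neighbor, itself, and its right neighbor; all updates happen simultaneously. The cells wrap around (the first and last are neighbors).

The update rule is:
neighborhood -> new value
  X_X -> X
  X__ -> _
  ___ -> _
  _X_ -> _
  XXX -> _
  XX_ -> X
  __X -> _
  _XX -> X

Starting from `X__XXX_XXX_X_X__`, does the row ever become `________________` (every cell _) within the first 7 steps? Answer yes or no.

step 1: ___X_XXX_XX_X___
step 2: ____XX_XXXXX____
step 3: ____XXXX___X____
step 4: ____X__X________
step 5: ________________
all cells are _ at step 5

yes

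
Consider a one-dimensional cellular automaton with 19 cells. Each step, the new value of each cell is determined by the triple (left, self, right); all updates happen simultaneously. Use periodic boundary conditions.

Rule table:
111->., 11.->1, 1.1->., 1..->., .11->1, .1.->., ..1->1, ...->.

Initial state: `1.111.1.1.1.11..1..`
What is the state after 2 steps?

..1.1.......11.1..1
.1.........111...1.

.1.........111...1.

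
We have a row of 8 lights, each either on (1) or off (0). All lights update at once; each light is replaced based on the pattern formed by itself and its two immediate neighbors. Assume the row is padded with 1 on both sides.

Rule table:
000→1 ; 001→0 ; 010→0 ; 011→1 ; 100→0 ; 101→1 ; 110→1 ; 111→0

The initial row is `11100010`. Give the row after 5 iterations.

iteration 1: 00101001
iteration 2: 00010001
iteration 3: 01000101
iteration 4: 10010011
iteration 5: 10000010

10000010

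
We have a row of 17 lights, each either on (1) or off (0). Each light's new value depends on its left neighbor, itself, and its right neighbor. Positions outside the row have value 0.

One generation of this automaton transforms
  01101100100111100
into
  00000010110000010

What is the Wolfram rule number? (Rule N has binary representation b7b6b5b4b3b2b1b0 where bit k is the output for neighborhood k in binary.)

position 12: 111 → 0  (bit 7 = 0)
position 2: 110 → 0  (bit 6 = 0)
position 3: 101 → 0  (bit 5 = 0)
position 6: 100 → 1  (bit 4 = 1)
position 1: 011 → 0  (bit 3 = 0)
position 8: 010 → 1  (bit 2 = 1)
position 0: 001 → 0  (bit 1 = 0)
position 16: 000 → 0  (bit 0 = 0)
bits b7..b0 = 00010100 = 20

20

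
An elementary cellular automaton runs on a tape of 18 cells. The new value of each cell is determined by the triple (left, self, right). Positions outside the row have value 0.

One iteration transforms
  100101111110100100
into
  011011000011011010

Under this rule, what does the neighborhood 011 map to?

At position 5 the neighborhood is 011; the next row has 1 there.

1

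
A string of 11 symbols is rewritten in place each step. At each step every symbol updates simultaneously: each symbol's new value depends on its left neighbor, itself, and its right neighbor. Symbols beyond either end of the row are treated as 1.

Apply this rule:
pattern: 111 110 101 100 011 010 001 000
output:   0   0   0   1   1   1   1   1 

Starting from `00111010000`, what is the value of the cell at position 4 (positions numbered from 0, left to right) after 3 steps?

0

11100011111
00011110000
11110001111
position 4 holds 0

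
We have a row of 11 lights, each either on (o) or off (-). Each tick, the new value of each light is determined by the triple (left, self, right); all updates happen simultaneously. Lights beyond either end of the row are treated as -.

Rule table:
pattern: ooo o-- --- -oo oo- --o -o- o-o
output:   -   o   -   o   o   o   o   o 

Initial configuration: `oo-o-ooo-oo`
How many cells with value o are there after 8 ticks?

tick 1: oooooo-oooo
tick 2: o----ooo--o
tick 3: oo--oo-oooo
tick 4: oooooooo--o
tick 5: o------oooo
tick 6: oo----oo--o
tick 7: ooo--oooooo
tick 8: o-oooo----o
count of o: 6

6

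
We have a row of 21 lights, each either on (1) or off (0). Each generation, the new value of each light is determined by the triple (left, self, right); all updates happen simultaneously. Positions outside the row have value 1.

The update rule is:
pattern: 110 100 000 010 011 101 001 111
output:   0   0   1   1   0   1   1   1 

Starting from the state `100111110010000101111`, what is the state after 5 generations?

101001101111101011111

001011100110111110111
011101001001011101011
101011011011101011101
011100100101011101010
101001101111101011111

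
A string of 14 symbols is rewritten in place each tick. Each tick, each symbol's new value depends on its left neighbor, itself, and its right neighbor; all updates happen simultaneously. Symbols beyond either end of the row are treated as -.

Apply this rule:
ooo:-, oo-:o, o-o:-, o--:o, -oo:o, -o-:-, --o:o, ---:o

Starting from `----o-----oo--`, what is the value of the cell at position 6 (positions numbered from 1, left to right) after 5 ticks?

oooo-ooooooooo
o--o-o-------o
-oo---ooooooo-
ooooooo-----oo
o-----oooooooo
position 6 holds -

-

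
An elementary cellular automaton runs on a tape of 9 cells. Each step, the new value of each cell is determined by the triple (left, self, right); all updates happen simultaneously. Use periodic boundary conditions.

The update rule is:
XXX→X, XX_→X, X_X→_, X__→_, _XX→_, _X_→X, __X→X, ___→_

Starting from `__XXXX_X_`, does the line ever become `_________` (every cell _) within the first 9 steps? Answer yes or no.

_X_XXX_X_
XX__XX_X_
_X_X_X_X_
XX_X_X_X_
_X_X_X_X_  (repeats step 3; period 2)
step 9: _X_X_X_X_
step 9 is _X_X_X_X_, still not uniform _

no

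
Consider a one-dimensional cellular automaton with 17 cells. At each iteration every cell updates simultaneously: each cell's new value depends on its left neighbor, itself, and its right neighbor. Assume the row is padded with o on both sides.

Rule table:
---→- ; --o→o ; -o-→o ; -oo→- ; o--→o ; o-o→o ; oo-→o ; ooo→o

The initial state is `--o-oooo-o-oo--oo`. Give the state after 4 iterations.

iteration 1: oooo-oooooo-ooo-o
iteration 2: ooooo-oooooo-ooo-
iteration 3: oooooo-oooooo-ooo
iteration 4: ooooooo-oooooo-oo

ooooooo-oooooo-oo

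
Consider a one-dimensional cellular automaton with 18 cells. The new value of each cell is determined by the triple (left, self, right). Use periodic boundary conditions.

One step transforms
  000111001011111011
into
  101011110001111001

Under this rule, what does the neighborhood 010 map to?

0

At position 8 the neighborhood is 010; the next row has 0 there.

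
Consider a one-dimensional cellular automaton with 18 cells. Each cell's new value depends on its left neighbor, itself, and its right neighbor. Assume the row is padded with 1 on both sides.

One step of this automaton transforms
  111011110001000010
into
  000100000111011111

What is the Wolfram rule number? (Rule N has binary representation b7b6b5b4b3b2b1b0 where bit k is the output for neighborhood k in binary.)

position 0: 111 → 0  (bit 7 = 0)
position 2: 110 → 0  (bit 6 = 0)
position 3: 101 → 1  (bit 5 = 1)
position 8: 100 → 0  (bit 4 = 0)
position 4: 011 → 0  (bit 3 = 0)
position 11: 010 → 1  (bit 2 = 1)
position 10: 001 → 1  (bit 1 = 1)
position 9: 000 → 1  (bit 0 = 1)
bits b7..b0 = 00100111 = 39

39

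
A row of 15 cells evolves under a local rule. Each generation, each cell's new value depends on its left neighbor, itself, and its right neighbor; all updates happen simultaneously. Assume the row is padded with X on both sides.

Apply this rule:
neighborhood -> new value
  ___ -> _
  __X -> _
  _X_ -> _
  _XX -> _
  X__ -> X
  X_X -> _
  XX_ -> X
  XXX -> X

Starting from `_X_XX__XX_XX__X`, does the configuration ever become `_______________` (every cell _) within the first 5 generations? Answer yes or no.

____XX__X__XX__
X____XX__X__XX_
XX____XX__X__X_
XXX____XX__X___
XXXX____XX__X__
generation 5 is XXXX____XX__X__, still not uniform _

no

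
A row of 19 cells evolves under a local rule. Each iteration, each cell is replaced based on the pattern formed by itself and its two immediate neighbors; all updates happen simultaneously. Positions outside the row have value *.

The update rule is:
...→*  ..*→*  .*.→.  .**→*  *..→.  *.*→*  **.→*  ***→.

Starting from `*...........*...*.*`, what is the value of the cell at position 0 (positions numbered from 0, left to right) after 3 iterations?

.

*.**********..**.**
***........*.*****.
..*.*******.**...**
position 0 holds .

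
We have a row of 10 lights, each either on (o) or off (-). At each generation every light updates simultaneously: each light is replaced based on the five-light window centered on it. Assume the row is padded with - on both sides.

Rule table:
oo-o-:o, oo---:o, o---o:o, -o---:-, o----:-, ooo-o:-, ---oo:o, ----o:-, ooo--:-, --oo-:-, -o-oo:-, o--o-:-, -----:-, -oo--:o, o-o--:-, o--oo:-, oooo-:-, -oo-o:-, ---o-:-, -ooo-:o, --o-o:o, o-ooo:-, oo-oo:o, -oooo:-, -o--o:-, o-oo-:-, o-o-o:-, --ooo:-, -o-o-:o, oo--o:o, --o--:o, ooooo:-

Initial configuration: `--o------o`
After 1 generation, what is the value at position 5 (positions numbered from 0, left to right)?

--o------o
position 5 holds -

-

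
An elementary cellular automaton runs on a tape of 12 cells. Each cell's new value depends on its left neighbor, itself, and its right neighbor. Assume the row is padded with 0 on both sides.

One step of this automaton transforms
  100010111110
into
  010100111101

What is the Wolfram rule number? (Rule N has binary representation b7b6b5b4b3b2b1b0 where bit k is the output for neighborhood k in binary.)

154

position 7: 111 → 1  (bit 7 = 1)
position 10: 110 → 0  (bit 6 = 0)
position 5: 101 → 0  (bit 5 = 0)
position 1: 100 → 1  (bit 4 = 1)
position 6: 011 → 1  (bit 3 = 1)
position 0: 010 → 0  (bit 2 = 0)
position 3: 001 → 1  (bit 1 = 1)
position 2: 000 → 0  (bit 0 = 0)
bits b7..b0 = 10011010 = 154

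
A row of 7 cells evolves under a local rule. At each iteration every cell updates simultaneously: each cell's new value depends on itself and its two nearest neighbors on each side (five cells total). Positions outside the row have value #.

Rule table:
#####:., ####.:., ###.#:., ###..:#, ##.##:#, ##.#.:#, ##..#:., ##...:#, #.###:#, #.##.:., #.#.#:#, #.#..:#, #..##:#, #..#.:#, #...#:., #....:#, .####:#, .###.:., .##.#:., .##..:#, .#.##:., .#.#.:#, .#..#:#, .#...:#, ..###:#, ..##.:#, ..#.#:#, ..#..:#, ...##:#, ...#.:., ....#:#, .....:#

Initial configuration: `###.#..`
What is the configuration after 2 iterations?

#.###..

iteration 1: ...####
iteration 2: #.###..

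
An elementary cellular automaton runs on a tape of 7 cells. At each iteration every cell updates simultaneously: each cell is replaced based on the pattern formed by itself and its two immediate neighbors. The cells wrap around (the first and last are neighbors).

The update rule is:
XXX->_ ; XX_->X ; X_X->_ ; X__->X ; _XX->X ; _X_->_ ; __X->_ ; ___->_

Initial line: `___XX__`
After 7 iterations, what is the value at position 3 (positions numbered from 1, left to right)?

X

___XXX_
___X_XX
X____XX
XX___X_
XXX____
X_XX___
__XXX__
position 3 holds X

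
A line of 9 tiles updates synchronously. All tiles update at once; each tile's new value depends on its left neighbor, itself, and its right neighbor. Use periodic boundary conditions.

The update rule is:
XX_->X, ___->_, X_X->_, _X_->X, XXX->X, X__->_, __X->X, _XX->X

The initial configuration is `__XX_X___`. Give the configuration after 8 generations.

generation 1: _XXX_X___
generation 2: XXXX_X___
generation 3: XXXX_X__X
generation 4: XXXX_X_XX
generation 5: XXXX_X_XX  (fixed point — unchanged through generation 8)

XXXX_X_XX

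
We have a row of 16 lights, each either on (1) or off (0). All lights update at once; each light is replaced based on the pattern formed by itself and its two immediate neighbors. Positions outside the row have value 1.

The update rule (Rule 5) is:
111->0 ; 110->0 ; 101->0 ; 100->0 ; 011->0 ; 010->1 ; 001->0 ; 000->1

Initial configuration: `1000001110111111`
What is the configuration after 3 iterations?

0111100000000000

iteration 1: 0011100000000000
iteration 2: 0000001111111110
iteration 3: 0111100000000000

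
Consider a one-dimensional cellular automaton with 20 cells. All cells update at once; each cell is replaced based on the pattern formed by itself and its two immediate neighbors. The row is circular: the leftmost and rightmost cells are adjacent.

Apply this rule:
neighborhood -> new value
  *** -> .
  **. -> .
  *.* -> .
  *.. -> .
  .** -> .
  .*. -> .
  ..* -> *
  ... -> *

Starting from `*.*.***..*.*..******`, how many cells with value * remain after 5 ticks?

2

........*....*......
********..***..*****
.........*....*.....
*********..***..****
..........*....*....
count of *: 2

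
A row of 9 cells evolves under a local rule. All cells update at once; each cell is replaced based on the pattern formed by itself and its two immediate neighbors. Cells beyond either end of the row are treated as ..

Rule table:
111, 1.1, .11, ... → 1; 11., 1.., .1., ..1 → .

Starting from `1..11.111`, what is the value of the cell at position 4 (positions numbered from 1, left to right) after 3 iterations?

.

...1.111.
11..111..
1...11..1
position 4 holds .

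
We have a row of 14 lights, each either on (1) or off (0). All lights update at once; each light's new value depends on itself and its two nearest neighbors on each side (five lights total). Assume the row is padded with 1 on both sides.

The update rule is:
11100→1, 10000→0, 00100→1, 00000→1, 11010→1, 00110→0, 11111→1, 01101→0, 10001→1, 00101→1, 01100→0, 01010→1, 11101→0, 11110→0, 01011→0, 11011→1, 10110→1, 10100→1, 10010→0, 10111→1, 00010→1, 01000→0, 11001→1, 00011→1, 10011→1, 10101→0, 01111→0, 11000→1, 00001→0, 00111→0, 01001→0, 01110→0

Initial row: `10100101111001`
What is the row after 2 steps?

11010111010001

01100101001110
11010111010001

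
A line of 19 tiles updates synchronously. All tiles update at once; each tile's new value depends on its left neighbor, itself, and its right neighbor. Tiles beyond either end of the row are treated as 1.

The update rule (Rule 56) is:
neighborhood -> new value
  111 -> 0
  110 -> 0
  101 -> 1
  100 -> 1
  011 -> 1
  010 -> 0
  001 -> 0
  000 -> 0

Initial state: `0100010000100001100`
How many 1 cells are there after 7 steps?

8

1010001000010001010
0101000100001000101
1010100010000100011
0101010001000010010
1010101000100001001
0101010100010000101
1010101010001000011
count of 1: 8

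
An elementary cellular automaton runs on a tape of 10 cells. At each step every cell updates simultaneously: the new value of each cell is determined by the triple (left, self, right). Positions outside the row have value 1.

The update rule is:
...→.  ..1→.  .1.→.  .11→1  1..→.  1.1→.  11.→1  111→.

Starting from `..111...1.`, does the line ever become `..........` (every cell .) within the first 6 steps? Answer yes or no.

yes

..1.1.....
..........
all cells are . at step 2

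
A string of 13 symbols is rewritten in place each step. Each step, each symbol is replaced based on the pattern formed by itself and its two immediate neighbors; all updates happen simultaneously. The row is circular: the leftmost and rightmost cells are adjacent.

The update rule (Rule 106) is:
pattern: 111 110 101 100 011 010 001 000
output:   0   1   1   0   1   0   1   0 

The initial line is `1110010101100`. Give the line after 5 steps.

1010101011101
1101010110111
0110101111100
1111011000100
1001111001001

1001111001001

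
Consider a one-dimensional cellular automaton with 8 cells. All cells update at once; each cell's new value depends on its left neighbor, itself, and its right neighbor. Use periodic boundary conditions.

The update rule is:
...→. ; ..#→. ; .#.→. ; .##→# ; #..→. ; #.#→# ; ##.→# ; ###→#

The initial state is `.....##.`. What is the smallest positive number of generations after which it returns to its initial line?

generation 1: .....##.

1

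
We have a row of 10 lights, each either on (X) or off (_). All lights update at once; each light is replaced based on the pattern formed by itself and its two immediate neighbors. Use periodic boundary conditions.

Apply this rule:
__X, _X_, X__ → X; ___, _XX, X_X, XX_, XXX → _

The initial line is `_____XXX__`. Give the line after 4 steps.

____X___X_
___XXX_XXX
X_X_______
X_XX_____X

X_XX_____X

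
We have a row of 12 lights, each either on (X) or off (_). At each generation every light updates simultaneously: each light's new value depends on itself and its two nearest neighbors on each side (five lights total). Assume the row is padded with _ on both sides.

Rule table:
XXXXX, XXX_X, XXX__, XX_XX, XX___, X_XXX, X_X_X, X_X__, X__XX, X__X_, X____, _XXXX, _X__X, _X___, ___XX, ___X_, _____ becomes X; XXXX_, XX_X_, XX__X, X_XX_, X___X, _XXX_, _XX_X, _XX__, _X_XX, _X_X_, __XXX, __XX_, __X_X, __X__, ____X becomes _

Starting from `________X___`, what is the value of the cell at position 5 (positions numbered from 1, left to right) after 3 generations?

generation 1: XXXXXX_X_XXX
generation 2: _XXX_X_X_X_X
generation 3: X__X_X_X_X_X
position 5 holds _

_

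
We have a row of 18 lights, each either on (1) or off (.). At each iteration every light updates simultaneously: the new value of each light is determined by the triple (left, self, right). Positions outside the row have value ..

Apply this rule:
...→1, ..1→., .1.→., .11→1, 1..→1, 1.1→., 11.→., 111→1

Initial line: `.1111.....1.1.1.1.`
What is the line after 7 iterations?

.111.1111........1
.11..111.1111111..
.1.1.11..111111.11
.....1.1.11111..1.
1111.....1111.1..1
111.1111.111...1..
11..111..11.11..11

11..111..11.11..11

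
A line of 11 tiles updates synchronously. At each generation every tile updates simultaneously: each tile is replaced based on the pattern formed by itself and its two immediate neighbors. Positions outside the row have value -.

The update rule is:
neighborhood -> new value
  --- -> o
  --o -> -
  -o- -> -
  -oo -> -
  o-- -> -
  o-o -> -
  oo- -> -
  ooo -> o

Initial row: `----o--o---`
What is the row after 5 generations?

-oo--oooooo

generation 1: ooo------oo
generation 2: -o--oooo---
generation 3: -----oo--oo
generation 4: oooo-------
generation 5: -oo--oooooo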